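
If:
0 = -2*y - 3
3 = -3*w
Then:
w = -1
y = -3/2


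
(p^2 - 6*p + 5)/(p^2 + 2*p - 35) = (p - 1)/(p + 7)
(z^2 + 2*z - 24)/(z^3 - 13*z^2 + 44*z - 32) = (z + 6)/(z^2 - 9*z + 8)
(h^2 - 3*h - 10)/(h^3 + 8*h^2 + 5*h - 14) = (h - 5)/(h^2 + 6*h - 7)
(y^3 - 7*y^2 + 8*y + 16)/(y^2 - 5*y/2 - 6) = 2*(y^2 - 3*y - 4)/(2*y + 3)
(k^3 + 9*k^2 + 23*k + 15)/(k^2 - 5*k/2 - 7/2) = 2*(k^2 + 8*k + 15)/(2*k - 7)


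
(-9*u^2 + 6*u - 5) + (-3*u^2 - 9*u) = -12*u^2 - 3*u - 5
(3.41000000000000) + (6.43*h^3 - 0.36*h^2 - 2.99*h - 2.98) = 6.43*h^3 - 0.36*h^2 - 2.99*h + 0.43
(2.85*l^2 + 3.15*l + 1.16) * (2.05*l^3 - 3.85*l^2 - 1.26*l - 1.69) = 5.8425*l^5 - 4.515*l^4 - 13.3405*l^3 - 13.2515*l^2 - 6.7851*l - 1.9604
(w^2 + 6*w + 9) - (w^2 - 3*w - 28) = 9*w + 37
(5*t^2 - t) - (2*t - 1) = 5*t^2 - 3*t + 1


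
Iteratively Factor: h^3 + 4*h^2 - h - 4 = (h - 1)*(h^2 + 5*h + 4) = (h - 1)*(h + 1)*(h + 4)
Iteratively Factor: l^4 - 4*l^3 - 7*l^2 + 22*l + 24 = (l + 2)*(l^3 - 6*l^2 + 5*l + 12) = (l - 3)*(l + 2)*(l^2 - 3*l - 4) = (l - 4)*(l - 3)*(l + 2)*(l + 1)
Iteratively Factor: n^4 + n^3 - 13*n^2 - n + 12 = (n + 1)*(n^3 - 13*n + 12) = (n - 1)*(n + 1)*(n^2 + n - 12) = (n - 3)*(n - 1)*(n + 1)*(n + 4)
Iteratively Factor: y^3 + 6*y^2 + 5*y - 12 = (y + 3)*(y^2 + 3*y - 4) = (y - 1)*(y + 3)*(y + 4)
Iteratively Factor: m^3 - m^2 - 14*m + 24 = (m + 4)*(m^2 - 5*m + 6) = (m - 3)*(m + 4)*(m - 2)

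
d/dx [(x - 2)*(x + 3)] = 2*x + 1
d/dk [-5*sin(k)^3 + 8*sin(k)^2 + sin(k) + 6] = (-15*sin(k)^2 + 16*sin(k) + 1)*cos(k)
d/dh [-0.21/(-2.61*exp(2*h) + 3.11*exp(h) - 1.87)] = (0.6531 - 1.0962*exp(h))*exp(h)/(2.61*exp(2*h) - 3.11*exp(h) + 1.87)^2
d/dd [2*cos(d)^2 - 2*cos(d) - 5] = 2*sin(d) - 2*sin(2*d)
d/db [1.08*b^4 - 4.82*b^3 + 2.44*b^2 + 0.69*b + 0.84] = 4.32*b^3 - 14.46*b^2 + 4.88*b + 0.69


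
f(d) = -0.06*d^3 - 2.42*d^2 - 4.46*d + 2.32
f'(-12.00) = 27.70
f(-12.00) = -188.96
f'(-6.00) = 18.10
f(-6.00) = -45.08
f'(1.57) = -12.50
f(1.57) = -10.88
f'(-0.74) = -0.98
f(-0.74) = 4.32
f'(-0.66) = -1.34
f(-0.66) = 4.23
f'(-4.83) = 14.72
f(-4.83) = -25.83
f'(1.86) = -14.09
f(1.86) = -14.73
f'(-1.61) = 2.87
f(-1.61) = 3.48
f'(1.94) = -14.53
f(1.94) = -15.88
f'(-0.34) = -2.84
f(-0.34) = 3.56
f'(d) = -0.18*d^2 - 4.84*d - 4.46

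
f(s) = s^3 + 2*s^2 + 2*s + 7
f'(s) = 3*s^2 + 4*s + 2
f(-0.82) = 6.15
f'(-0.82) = 0.74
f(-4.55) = -54.89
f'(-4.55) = 45.91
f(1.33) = 15.55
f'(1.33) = 12.63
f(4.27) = 129.86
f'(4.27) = 73.78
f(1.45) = 17.15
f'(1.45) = 14.11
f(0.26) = 7.67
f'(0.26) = 3.24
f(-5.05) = -80.88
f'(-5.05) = 58.31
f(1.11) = 13.05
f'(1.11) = 10.14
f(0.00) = 7.00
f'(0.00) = 2.00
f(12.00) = 2047.00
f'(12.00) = 482.00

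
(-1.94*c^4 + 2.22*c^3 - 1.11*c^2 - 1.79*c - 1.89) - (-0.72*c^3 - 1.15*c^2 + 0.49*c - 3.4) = -1.94*c^4 + 2.94*c^3 + 0.0399999999999998*c^2 - 2.28*c + 1.51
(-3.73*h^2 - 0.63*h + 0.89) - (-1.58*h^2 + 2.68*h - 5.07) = -2.15*h^2 - 3.31*h + 5.96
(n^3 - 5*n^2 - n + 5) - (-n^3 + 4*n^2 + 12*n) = 2*n^3 - 9*n^2 - 13*n + 5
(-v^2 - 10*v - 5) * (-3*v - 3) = 3*v^3 + 33*v^2 + 45*v + 15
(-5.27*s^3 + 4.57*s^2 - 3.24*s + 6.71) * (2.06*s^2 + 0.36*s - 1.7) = -10.8562*s^5 + 7.517*s^4 + 3.9298*s^3 + 4.8872*s^2 + 7.9236*s - 11.407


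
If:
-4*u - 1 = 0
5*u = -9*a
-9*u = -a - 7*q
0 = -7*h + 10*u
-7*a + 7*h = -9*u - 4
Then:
No Solution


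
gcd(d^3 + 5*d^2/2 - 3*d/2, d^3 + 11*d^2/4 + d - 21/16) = d - 1/2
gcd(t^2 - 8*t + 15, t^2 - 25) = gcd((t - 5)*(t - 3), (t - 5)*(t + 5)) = t - 5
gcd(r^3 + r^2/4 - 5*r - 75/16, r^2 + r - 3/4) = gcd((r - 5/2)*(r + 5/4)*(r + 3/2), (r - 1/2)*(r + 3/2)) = r + 3/2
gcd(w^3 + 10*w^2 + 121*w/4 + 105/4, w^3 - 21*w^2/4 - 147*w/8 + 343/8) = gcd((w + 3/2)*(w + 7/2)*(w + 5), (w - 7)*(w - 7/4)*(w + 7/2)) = w + 7/2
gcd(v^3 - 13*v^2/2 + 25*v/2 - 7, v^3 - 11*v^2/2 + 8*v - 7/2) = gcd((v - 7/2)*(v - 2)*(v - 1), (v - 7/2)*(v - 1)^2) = v^2 - 9*v/2 + 7/2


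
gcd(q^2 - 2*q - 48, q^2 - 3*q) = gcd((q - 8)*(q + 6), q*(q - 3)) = 1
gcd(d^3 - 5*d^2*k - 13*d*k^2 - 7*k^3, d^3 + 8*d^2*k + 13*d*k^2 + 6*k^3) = d^2 + 2*d*k + k^2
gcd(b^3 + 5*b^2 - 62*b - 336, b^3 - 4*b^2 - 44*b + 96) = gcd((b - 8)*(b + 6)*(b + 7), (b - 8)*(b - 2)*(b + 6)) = b^2 - 2*b - 48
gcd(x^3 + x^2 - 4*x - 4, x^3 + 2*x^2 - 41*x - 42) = x + 1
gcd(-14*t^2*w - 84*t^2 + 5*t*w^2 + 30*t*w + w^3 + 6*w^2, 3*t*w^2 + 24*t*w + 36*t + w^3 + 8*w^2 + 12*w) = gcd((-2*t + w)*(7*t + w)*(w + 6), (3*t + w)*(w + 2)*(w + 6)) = w + 6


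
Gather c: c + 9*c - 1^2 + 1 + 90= 10*c + 90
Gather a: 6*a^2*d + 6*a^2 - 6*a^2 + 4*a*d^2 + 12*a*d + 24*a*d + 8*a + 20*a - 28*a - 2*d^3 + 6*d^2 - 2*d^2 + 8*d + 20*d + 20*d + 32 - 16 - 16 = 6*a^2*d + a*(4*d^2 + 36*d) - 2*d^3 + 4*d^2 + 48*d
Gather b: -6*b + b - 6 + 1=-5*b - 5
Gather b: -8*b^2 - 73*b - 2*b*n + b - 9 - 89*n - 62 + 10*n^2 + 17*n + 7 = -8*b^2 + b*(-2*n - 72) + 10*n^2 - 72*n - 64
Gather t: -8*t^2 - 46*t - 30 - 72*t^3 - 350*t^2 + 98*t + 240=-72*t^3 - 358*t^2 + 52*t + 210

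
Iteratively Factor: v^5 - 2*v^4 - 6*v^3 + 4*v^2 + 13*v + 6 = (v - 2)*(v^4 - 6*v^2 - 8*v - 3) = (v - 2)*(v + 1)*(v^3 - v^2 - 5*v - 3) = (v - 2)*(v + 1)^2*(v^2 - 2*v - 3) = (v - 2)*(v + 1)^3*(v - 3)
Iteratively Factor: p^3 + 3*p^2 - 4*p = (p + 4)*(p^2 - p) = p*(p + 4)*(p - 1)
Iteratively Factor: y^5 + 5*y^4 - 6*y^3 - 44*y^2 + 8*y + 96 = (y + 3)*(y^4 + 2*y^3 - 12*y^2 - 8*y + 32) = (y + 3)*(y + 4)*(y^3 - 2*y^2 - 4*y + 8) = (y + 2)*(y + 3)*(y + 4)*(y^2 - 4*y + 4) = (y - 2)*(y + 2)*(y + 3)*(y + 4)*(y - 2)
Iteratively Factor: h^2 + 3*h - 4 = (h + 4)*(h - 1)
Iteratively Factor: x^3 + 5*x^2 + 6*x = (x)*(x^2 + 5*x + 6) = x*(x + 2)*(x + 3)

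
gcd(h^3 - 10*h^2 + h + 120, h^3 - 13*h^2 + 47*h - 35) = h - 5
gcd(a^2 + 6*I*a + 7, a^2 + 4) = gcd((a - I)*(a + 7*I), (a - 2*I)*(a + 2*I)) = 1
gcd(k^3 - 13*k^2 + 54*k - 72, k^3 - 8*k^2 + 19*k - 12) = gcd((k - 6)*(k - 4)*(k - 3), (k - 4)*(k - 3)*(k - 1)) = k^2 - 7*k + 12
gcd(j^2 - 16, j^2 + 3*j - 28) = j - 4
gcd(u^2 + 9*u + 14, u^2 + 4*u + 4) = u + 2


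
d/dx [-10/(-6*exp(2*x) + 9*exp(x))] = 10*(3 - 4*exp(x))*exp(-x)/(3*(2*exp(x) - 3)^2)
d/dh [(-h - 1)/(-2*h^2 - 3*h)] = (h*(2*h + 3) - (h + 1)*(4*h + 3))/(h^2*(2*h + 3)^2)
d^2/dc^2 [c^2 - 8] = 2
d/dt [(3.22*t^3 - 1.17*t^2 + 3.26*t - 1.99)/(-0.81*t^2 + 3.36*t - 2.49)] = (-2.6082*t^4 + 21.6384*t^3 - 25.344*t^2 + 2.6028*t - 1.431)/(0.6561*t^4 - 5.4432*t^3 + 15.3234*t^2 - 16.7328*t + 6.2001)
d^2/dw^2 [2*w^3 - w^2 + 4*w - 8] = 12*w - 2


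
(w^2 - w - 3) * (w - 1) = w^3 - 2*w^2 - 2*w + 3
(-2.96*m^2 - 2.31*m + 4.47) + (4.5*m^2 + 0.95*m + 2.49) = 1.54*m^2 - 1.36*m + 6.96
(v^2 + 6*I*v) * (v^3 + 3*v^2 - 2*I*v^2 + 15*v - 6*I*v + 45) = v^5 + 3*v^4 + 4*I*v^4 + 27*v^3 + 12*I*v^3 + 81*v^2 + 90*I*v^2 + 270*I*v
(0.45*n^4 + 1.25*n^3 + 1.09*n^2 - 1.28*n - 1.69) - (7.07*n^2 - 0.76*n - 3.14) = 0.45*n^4 + 1.25*n^3 - 5.98*n^2 - 0.52*n + 1.45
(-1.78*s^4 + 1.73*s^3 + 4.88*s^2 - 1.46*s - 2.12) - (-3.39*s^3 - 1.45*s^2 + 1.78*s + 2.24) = -1.78*s^4 + 5.12*s^3 + 6.33*s^2 - 3.24*s - 4.36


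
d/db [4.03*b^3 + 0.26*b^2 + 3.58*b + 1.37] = 12.09*b^2 + 0.52*b + 3.58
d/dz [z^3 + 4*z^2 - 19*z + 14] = 3*z^2 + 8*z - 19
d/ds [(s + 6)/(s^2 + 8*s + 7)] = (s^2 + 8*s - 2*(s + 4)*(s + 6) + 7)/(s^2 + 8*s + 7)^2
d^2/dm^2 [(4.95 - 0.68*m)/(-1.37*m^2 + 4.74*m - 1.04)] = ((20.0094 - 5.5896*m)*(1.37*m^2 - 4.74*m + 1.04) + (0.68*m - 4.95)*(2.74*m - 4.74)*(5.48*m - 9.48))/(1.37*m^2 - 4.74*m + 1.04)^3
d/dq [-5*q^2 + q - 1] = 1 - 10*q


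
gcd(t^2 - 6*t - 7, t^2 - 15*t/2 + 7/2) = t - 7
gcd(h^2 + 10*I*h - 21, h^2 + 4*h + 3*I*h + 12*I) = h + 3*I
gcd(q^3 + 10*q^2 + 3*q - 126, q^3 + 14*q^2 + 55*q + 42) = q^2 + 13*q + 42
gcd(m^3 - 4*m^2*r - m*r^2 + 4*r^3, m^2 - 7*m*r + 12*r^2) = -m + 4*r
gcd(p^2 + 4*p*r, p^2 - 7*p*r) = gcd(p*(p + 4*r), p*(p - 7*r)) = p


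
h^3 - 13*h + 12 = (h - 3)*(h - 1)*(h + 4)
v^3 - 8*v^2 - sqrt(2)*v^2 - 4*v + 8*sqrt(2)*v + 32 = (v - 8)*(v - 2*sqrt(2))*(v + sqrt(2))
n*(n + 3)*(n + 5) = n^3 + 8*n^2 + 15*n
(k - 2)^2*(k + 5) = k^3 + k^2 - 16*k + 20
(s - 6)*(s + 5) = s^2 - s - 30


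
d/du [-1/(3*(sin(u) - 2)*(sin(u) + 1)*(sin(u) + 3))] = (3*sin(u)^2 + 4*sin(u) - 5)*cos(u)/(3*(sin(u) - 2)^2*(sin(u) + 1)^2*(sin(u) + 3)^2)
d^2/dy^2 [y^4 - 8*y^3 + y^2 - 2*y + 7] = 12*y^2 - 48*y + 2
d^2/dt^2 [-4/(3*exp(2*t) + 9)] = 16*(3 - exp(2*t))*exp(2*t)/(3*(exp(2*t) + 3)^3)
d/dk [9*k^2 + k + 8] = 18*k + 1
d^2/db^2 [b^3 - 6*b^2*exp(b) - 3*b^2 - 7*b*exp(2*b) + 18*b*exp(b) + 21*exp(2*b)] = -6*b^2*exp(b) - 28*b*exp(2*b) - 6*b*exp(b) + 6*b + 56*exp(2*b) + 24*exp(b) - 6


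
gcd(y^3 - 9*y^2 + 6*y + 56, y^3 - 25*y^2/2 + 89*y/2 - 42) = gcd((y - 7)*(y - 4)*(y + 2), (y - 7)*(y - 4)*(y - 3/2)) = y^2 - 11*y + 28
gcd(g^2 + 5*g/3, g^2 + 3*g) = g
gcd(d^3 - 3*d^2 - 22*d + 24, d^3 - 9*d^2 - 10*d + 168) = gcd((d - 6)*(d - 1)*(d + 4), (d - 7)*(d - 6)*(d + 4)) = d^2 - 2*d - 24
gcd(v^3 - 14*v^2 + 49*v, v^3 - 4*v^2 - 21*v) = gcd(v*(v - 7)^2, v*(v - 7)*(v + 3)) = v^2 - 7*v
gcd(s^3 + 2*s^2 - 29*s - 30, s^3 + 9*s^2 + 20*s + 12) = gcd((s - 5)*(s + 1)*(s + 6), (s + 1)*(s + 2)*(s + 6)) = s^2 + 7*s + 6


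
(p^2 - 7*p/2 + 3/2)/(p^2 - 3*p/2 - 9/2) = (2*p - 1)/(2*p + 3)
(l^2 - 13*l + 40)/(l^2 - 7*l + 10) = (l - 8)/(l - 2)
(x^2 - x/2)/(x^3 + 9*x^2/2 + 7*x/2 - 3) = x/(x^2 + 5*x + 6)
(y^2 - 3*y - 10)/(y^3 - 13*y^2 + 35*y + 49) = (y^2 - 3*y - 10)/(y^3 - 13*y^2 + 35*y + 49)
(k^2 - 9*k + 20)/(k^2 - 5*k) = (k - 4)/k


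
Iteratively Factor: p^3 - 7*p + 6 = (p - 2)*(p^2 + 2*p - 3) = (p - 2)*(p - 1)*(p + 3)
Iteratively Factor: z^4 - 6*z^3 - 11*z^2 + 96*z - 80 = (z - 1)*(z^3 - 5*z^2 - 16*z + 80) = (z - 1)*(z + 4)*(z^2 - 9*z + 20) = (z - 5)*(z - 1)*(z + 4)*(z - 4)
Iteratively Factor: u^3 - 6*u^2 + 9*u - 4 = (u - 4)*(u^2 - 2*u + 1) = (u - 4)*(u - 1)*(u - 1)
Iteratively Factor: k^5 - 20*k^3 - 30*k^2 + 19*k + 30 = (k + 1)*(k^4 - k^3 - 19*k^2 - 11*k + 30) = (k + 1)*(k + 2)*(k^3 - 3*k^2 - 13*k + 15) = (k - 1)*(k + 1)*(k + 2)*(k^2 - 2*k - 15) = (k - 1)*(k + 1)*(k + 2)*(k + 3)*(k - 5)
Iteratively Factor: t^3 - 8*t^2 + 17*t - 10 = (t - 2)*(t^2 - 6*t + 5) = (t - 2)*(t - 1)*(t - 5)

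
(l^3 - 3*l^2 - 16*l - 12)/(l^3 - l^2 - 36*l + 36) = (l^2 + 3*l + 2)/(l^2 + 5*l - 6)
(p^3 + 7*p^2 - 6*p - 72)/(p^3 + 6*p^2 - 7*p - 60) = (p + 6)/(p + 5)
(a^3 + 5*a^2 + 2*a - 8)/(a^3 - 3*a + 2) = (a + 4)/(a - 1)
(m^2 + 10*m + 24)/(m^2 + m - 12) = (m + 6)/(m - 3)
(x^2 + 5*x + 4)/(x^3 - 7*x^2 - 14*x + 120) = (x + 1)/(x^2 - 11*x + 30)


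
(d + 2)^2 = d^2 + 4*d + 4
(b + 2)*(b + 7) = b^2 + 9*b + 14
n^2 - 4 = (n - 2)*(n + 2)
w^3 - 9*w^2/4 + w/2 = w*(w - 2)*(w - 1/4)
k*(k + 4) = k^2 + 4*k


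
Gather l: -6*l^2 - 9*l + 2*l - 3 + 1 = -6*l^2 - 7*l - 2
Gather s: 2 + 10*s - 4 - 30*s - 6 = -20*s - 8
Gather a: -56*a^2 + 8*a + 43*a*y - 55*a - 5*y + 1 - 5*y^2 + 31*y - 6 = -56*a^2 + a*(43*y - 47) - 5*y^2 + 26*y - 5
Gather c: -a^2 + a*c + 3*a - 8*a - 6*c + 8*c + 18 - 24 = -a^2 - 5*a + c*(a + 2) - 6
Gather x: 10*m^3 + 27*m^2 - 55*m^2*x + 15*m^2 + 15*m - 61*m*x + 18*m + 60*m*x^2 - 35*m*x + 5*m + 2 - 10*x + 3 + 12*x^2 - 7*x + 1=10*m^3 + 42*m^2 + 38*m + x^2*(60*m + 12) + x*(-55*m^2 - 96*m - 17) + 6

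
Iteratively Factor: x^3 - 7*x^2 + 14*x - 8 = (x - 2)*(x^2 - 5*x + 4) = (x - 2)*(x - 1)*(x - 4)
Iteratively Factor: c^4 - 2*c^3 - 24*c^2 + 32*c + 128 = (c + 2)*(c^3 - 4*c^2 - 16*c + 64) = (c + 2)*(c + 4)*(c^2 - 8*c + 16) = (c - 4)*(c + 2)*(c + 4)*(c - 4)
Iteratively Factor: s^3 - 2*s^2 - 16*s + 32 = (s + 4)*(s^2 - 6*s + 8) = (s - 2)*(s + 4)*(s - 4)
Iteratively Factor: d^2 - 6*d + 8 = (d - 2)*(d - 4)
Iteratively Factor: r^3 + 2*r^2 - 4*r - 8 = (r - 2)*(r^2 + 4*r + 4) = (r - 2)*(r + 2)*(r + 2)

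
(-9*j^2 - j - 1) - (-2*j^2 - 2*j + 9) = -7*j^2 + j - 10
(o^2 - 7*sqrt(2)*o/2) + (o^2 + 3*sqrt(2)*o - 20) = 2*o^2 - sqrt(2)*o/2 - 20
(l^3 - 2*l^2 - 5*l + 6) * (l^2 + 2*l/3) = l^5 - 4*l^4/3 - 19*l^3/3 + 8*l^2/3 + 4*l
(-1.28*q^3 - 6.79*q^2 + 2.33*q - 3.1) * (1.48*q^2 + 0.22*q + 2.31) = -1.8944*q^5 - 10.3308*q^4 - 1.0022*q^3 - 19.7603*q^2 + 4.7003*q - 7.161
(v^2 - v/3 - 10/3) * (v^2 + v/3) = v^4 - 31*v^2/9 - 10*v/9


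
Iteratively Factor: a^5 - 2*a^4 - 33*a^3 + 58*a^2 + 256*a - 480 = (a - 2)*(a^4 - 33*a^2 - 8*a + 240) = (a - 2)*(a + 4)*(a^3 - 4*a^2 - 17*a + 60) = (a - 2)*(a + 4)^2*(a^2 - 8*a + 15) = (a - 3)*(a - 2)*(a + 4)^2*(a - 5)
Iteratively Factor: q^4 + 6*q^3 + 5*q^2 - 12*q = (q + 3)*(q^3 + 3*q^2 - 4*q) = q*(q + 3)*(q^2 + 3*q - 4) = q*(q + 3)*(q + 4)*(q - 1)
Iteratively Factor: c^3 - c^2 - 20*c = (c + 4)*(c^2 - 5*c) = c*(c + 4)*(c - 5)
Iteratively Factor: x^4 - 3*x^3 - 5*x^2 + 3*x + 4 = (x - 4)*(x^3 + x^2 - x - 1) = (x - 4)*(x + 1)*(x^2 - 1) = (x - 4)*(x - 1)*(x + 1)*(x + 1)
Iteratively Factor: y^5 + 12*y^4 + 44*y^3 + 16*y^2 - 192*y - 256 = (y + 4)*(y^4 + 8*y^3 + 12*y^2 - 32*y - 64) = (y + 2)*(y + 4)*(y^3 + 6*y^2 - 32) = (y - 2)*(y + 2)*(y + 4)*(y^2 + 8*y + 16) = (y - 2)*(y + 2)*(y + 4)^2*(y + 4)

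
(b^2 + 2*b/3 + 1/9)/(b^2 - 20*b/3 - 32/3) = (9*b^2 + 6*b + 1)/(3*(3*b^2 - 20*b - 32))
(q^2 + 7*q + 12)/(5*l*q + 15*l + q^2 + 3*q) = (q + 4)/(5*l + q)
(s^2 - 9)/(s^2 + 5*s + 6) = (s - 3)/(s + 2)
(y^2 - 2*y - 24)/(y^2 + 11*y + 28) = (y - 6)/(y + 7)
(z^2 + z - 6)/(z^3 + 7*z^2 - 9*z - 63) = (z - 2)/(z^2 + 4*z - 21)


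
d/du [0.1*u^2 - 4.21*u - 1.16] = 0.2*u - 4.21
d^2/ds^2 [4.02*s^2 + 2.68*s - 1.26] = 8.04000000000000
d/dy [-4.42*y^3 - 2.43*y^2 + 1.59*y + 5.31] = -13.26*y^2 - 4.86*y + 1.59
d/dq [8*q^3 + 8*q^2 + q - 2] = 24*q^2 + 16*q + 1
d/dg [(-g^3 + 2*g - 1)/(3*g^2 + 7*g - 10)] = (-3*g^2 - 20*g - 13)/(9*g^2 + 60*g + 100)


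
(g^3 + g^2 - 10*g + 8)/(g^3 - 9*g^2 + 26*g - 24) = (g^2 + 3*g - 4)/(g^2 - 7*g + 12)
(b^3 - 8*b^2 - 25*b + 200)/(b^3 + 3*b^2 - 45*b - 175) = (b^2 - 13*b + 40)/(b^2 - 2*b - 35)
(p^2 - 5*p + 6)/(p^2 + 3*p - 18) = (p - 2)/(p + 6)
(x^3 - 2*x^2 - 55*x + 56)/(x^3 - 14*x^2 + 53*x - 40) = (x + 7)/(x - 5)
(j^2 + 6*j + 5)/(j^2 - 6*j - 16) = (j^2 + 6*j + 5)/(j^2 - 6*j - 16)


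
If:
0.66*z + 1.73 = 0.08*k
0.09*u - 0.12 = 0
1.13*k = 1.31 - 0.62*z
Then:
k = 2.44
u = 1.33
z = -2.33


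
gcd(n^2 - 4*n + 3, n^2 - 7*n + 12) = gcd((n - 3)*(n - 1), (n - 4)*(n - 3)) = n - 3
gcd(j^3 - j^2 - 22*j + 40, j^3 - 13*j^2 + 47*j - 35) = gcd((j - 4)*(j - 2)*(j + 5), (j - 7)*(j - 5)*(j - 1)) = 1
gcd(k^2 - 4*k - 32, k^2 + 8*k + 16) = k + 4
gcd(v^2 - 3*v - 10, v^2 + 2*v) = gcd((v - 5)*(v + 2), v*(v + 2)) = v + 2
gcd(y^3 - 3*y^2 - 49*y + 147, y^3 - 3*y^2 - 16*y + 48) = y - 3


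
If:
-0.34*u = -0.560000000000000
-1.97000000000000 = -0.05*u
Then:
No Solution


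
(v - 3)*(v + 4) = v^2 + v - 12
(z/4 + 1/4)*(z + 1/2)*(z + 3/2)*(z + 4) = z^4/4 + 7*z^3/4 + 59*z^2/16 + 47*z/16 + 3/4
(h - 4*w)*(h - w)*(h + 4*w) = h^3 - h^2*w - 16*h*w^2 + 16*w^3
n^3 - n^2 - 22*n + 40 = (n - 4)*(n - 2)*(n + 5)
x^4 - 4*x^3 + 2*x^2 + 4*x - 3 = (x - 3)*(x - 1)^2*(x + 1)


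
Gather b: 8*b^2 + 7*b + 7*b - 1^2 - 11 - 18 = 8*b^2 + 14*b - 30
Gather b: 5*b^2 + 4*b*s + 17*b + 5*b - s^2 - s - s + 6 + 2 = 5*b^2 + b*(4*s + 22) - s^2 - 2*s + 8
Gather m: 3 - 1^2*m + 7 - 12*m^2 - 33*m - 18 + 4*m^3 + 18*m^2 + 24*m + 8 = 4*m^3 + 6*m^2 - 10*m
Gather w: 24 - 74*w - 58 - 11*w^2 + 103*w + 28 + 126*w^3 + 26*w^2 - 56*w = 126*w^3 + 15*w^2 - 27*w - 6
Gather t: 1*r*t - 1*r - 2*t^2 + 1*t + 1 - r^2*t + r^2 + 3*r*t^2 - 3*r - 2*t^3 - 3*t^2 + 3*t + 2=r^2 - 4*r - 2*t^3 + t^2*(3*r - 5) + t*(-r^2 + r + 4) + 3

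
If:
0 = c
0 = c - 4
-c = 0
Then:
No Solution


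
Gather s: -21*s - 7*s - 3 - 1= -28*s - 4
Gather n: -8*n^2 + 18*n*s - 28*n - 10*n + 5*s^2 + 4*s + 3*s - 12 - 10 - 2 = -8*n^2 + n*(18*s - 38) + 5*s^2 + 7*s - 24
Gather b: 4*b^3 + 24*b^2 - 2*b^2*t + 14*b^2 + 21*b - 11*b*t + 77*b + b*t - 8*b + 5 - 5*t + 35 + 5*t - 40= 4*b^3 + b^2*(38 - 2*t) + b*(90 - 10*t)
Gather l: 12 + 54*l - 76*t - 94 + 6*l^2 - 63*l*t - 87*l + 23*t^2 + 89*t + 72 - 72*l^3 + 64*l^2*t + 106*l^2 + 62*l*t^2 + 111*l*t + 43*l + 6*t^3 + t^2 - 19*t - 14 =-72*l^3 + l^2*(64*t + 112) + l*(62*t^2 + 48*t + 10) + 6*t^3 + 24*t^2 - 6*t - 24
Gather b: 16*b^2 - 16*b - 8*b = 16*b^2 - 24*b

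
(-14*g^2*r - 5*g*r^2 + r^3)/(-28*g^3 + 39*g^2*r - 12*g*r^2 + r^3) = r*(2*g + r)/(4*g^2 - 5*g*r + r^2)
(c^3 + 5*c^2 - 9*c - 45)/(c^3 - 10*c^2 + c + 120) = (c^2 + 2*c - 15)/(c^2 - 13*c + 40)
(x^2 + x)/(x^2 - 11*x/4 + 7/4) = 4*x*(x + 1)/(4*x^2 - 11*x + 7)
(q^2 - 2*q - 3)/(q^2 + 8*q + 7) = (q - 3)/(q + 7)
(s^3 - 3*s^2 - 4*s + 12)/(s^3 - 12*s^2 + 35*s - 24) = (s^2 - 4)/(s^2 - 9*s + 8)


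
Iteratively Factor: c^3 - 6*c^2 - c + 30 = (c - 3)*(c^2 - 3*c - 10) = (c - 5)*(c - 3)*(c + 2)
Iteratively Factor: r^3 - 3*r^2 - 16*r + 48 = (r + 4)*(r^2 - 7*r + 12) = (r - 4)*(r + 4)*(r - 3)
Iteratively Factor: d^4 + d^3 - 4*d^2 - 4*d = (d + 1)*(d^3 - 4*d) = (d - 2)*(d + 1)*(d^2 + 2*d) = d*(d - 2)*(d + 1)*(d + 2)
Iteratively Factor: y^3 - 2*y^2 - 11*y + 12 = (y - 4)*(y^2 + 2*y - 3) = (y - 4)*(y + 3)*(y - 1)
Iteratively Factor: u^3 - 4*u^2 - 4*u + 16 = (u - 4)*(u^2 - 4) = (u - 4)*(u - 2)*(u + 2)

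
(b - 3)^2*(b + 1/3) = b^3 - 17*b^2/3 + 7*b + 3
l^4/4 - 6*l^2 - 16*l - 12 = (l/2 + 1)^2*(l - 6)*(l + 2)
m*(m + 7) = m^2 + 7*m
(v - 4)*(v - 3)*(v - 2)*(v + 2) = v^4 - 7*v^3 + 8*v^2 + 28*v - 48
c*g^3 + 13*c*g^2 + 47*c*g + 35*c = (g + 5)*(g + 7)*(c*g + c)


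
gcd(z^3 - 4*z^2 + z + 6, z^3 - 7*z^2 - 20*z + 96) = z - 3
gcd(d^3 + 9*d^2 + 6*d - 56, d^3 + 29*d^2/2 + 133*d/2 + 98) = d^2 + 11*d + 28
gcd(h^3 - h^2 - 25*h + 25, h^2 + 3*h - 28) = 1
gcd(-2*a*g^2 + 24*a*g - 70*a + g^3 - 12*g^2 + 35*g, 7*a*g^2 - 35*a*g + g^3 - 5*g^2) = g - 5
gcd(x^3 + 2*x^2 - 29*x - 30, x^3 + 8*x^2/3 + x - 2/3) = x + 1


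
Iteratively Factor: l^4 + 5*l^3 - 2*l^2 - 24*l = (l - 2)*(l^3 + 7*l^2 + 12*l) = (l - 2)*(l + 4)*(l^2 + 3*l) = l*(l - 2)*(l + 4)*(l + 3)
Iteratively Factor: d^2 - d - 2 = (d - 2)*(d + 1)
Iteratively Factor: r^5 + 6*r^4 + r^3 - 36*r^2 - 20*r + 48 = (r + 4)*(r^4 + 2*r^3 - 7*r^2 - 8*r + 12) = (r + 2)*(r + 4)*(r^3 - 7*r + 6) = (r - 2)*(r + 2)*(r + 4)*(r^2 + 2*r - 3) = (r - 2)*(r + 2)*(r + 3)*(r + 4)*(r - 1)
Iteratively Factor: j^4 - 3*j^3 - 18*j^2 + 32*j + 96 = (j - 4)*(j^3 + j^2 - 14*j - 24) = (j - 4)*(j + 3)*(j^2 - 2*j - 8) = (j - 4)*(j + 2)*(j + 3)*(j - 4)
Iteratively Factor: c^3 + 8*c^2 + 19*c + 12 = (c + 3)*(c^2 + 5*c + 4) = (c + 3)*(c + 4)*(c + 1)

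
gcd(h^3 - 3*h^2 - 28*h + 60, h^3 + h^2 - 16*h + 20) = h^2 + 3*h - 10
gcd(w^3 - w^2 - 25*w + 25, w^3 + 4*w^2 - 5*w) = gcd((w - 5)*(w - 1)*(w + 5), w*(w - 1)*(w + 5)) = w^2 + 4*w - 5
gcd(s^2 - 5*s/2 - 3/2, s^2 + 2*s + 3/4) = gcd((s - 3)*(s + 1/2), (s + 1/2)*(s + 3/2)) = s + 1/2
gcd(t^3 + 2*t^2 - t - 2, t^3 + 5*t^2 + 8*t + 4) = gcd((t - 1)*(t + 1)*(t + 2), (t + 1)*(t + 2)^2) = t^2 + 3*t + 2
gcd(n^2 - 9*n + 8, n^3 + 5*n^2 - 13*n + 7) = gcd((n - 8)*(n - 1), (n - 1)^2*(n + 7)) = n - 1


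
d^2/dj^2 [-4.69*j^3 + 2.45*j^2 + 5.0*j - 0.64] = 4.9 - 28.14*j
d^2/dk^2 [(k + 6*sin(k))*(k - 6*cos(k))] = 6*sqrt(2)*k*cos(k + pi/4) + 72*sin(2*k) + 12*sqrt(2)*sin(k + pi/4) + 2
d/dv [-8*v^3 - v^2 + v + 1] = -24*v^2 - 2*v + 1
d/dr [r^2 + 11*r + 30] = 2*r + 11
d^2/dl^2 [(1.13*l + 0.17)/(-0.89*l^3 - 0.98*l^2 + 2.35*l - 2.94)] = (-5.370438*l^5 - 7.5294*l^4 - 9.269678*l^3 + 36.634818*l^2 + 24.552528*l - 16.512382)/(0.704969*l^9 + 2.328774*l^8 - 3.020037*l^7 - 4.370506*l^6 + 23.359863*l^5 - 12.187182*l^4 - 30.524383*l^3 + 74.120634*l^2 - 60.93738*l + 25.412184)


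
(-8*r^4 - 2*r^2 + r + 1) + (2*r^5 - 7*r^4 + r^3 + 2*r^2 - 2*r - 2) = 2*r^5 - 15*r^4 + r^3 - r - 1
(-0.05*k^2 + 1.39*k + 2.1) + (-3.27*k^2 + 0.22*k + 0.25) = -3.32*k^2 + 1.61*k + 2.35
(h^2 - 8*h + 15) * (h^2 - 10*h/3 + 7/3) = h^4 - 34*h^3/3 + 44*h^2 - 206*h/3 + 35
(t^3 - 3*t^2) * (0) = 0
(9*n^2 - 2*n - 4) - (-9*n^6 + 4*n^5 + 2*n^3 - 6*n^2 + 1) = 9*n^6 - 4*n^5 - 2*n^3 + 15*n^2 - 2*n - 5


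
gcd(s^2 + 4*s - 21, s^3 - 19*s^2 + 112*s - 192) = s - 3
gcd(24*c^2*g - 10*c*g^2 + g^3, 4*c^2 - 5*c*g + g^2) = 4*c - g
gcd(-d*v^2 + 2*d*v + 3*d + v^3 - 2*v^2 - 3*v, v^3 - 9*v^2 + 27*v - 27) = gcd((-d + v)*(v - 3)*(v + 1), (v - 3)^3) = v - 3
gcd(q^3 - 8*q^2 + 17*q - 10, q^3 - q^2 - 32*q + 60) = q^2 - 7*q + 10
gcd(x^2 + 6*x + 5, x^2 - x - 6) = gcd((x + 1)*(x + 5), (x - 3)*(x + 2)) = 1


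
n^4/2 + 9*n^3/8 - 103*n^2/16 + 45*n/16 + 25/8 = (n/2 + 1/4)*(n - 2)*(n - 5/4)*(n + 5)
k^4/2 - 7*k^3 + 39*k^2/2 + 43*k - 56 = (k/2 + 1)*(k - 8)*(k - 7)*(k - 1)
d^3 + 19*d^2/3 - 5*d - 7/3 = (d - 1)*(d + 1/3)*(d + 7)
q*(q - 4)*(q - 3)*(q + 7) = q^4 - 37*q^2 + 84*q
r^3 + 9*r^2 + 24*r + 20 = (r + 2)^2*(r + 5)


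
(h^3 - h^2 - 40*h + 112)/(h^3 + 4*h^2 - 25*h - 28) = (h - 4)/(h + 1)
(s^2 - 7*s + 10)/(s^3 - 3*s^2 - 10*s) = (s - 2)/(s*(s + 2))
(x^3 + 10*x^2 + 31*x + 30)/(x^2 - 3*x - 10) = (x^2 + 8*x + 15)/(x - 5)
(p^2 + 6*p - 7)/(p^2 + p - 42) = (p - 1)/(p - 6)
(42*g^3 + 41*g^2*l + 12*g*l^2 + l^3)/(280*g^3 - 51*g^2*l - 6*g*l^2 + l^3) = (6*g^2 + 5*g*l + l^2)/(40*g^2 - 13*g*l + l^2)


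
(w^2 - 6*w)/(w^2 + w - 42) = w/(w + 7)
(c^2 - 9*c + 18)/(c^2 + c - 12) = (c - 6)/(c + 4)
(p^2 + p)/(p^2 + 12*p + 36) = p*(p + 1)/(p^2 + 12*p + 36)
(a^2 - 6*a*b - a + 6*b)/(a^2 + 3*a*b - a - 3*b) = (a - 6*b)/(a + 3*b)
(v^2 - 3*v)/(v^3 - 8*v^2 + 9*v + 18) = v/(v^2 - 5*v - 6)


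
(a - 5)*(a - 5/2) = a^2 - 15*a/2 + 25/2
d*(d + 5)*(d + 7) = d^3 + 12*d^2 + 35*d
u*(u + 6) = u^2 + 6*u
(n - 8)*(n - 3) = n^2 - 11*n + 24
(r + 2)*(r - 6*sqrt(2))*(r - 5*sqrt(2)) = r^3 - 11*sqrt(2)*r^2 + 2*r^2 - 22*sqrt(2)*r + 60*r + 120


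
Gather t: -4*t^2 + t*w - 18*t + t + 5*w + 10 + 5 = -4*t^2 + t*(w - 17) + 5*w + 15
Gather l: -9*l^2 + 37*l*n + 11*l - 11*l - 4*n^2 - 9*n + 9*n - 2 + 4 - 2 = -9*l^2 + 37*l*n - 4*n^2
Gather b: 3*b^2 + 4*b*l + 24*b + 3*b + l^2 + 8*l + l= 3*b^2 + b*(4*l + 27) + l^2 + 9*l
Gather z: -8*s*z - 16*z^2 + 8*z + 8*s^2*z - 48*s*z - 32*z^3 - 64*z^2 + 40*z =-32*z^3 - 80*z^2 + z*(8*s^2 - 56*s + 48)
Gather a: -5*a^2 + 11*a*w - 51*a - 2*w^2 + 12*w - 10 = -5*a^2 + a*(11*w - 51) - 2*w^2 + 12*w - 10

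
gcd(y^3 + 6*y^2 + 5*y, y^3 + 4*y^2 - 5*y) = y^2 + 5*y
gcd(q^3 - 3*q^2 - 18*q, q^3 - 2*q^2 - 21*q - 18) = q^2 - 3*q - 18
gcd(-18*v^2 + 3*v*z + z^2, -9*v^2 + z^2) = -3*v + z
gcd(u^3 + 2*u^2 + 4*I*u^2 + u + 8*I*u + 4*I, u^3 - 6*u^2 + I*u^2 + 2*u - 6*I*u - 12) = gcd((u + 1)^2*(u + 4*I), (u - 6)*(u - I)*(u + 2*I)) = 1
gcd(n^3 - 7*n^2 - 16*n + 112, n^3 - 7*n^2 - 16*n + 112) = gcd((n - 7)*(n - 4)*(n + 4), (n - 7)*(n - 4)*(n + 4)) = n^3 - 7*n^2 - 16*n + 112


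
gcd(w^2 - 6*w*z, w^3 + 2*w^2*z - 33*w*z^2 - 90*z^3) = -w + 6*z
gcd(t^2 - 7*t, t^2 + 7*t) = t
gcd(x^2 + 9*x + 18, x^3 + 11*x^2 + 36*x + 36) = x^2 + 9*x + 18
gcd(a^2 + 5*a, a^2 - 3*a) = a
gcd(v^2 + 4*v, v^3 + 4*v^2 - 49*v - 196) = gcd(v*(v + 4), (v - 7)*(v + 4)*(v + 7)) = v + 4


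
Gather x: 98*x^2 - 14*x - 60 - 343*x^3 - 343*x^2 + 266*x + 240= -343*x^3 - 245*x^2 + 252*x + 180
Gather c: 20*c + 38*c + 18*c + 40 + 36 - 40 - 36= 76*c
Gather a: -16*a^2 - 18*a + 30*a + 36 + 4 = -16*a^2 + 12*a + 40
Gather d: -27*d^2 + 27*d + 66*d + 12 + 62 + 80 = -27*d^2 + 93*d + 154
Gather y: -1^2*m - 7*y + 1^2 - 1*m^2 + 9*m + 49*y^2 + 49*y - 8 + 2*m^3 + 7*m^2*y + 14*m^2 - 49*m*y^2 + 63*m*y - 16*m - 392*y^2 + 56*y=2*m^3 + 13*m^2 - 8*m + y^2*(-49*m - 343) + y*(7*m^2 + 63*m + 98) - 7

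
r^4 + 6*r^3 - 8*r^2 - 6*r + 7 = (r - 1)^2*(r + 1)*(r + 7)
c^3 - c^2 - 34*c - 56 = (c - 7)*(c + 2)*(c + 4)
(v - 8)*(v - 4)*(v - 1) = v^3 - 13*v^2 + 44*v - 32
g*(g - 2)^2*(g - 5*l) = g^4 - 5*g^3*l - 4*g^3 + 20*g^2*l + 4*g^2 - 20*g*l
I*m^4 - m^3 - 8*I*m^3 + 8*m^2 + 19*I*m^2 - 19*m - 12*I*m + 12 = (m - 4)*(m - 3)*(m + I)*(I*m - I)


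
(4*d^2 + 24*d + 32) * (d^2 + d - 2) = 4*d^4 + 28*d^3 + 48*d^2 - 16*d - 64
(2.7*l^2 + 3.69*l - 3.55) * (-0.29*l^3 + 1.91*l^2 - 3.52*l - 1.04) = -0.783*l^5 + 4.0869*l^4 - 1.4266*l^3 - 22.5773*l^2 + 8.6584*l + 3.692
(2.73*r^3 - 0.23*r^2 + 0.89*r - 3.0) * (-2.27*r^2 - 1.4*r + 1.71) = -6.1971*r^5 - 3.2999*r^4 + 2.97*r^3 + 5.1707*r^2 + 5.7219*r - 5.13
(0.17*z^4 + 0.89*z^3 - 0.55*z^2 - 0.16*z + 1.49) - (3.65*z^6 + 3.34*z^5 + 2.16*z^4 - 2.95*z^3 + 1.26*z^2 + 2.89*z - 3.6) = -3.65*z^6 - 3.34*z^5 - 1.99*z^4 + 3.84*z^3 - 1.81*z^2 - 3.05*z + 5.09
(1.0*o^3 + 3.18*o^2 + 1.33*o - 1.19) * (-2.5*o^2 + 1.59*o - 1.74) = -2.5*o^5 - 6.36*o^4 - 0.00879999999999992*o^3 - 0.4435*o^2 - 4.2063*o + 2.0706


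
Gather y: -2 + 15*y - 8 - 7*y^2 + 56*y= -7*y^2 + 71*y - 10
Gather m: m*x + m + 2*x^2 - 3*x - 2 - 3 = m*(x + 1) + 2*x^2 - 3*x - 5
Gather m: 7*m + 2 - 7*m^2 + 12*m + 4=-7*m^2 + 19*m + 6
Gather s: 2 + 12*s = 12*s + 2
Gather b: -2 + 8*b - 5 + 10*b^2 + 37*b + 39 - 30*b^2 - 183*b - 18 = -20*b^2 - 138*b + 14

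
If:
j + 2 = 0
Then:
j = -2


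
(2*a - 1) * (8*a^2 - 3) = 16*a^3 - 8*a^2 - 6*a + 3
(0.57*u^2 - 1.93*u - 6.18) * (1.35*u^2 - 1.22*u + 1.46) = 0.7695*u^4 - 3.3009*u^3 - 5.1562*u^2 + 4.7218*u - 9.0228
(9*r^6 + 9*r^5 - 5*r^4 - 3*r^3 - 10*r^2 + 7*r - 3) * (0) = 0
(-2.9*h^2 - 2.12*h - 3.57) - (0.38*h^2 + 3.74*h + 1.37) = -3.28*h^2 - 5.86*h - 4.94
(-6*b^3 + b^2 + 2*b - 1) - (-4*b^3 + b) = -2*b^3 + b^2 + b - 1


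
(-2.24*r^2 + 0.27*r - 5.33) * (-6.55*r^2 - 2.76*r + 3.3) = 14.672*r^4 + 4.4139*r^3 + 26.7743*r^2 + 15.6018*r - 17.589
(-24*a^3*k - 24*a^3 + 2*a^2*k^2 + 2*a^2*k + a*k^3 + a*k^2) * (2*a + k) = -48*a^4*k - 48*a^4 - 20*a^3*k^2 - 20*a^3*k + 4*a^2*k^3 + 4*a^2*k^2 + a*k^4 + a*k^3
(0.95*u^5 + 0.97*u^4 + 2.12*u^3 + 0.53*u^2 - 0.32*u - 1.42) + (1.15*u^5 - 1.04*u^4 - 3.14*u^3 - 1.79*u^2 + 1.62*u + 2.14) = 2.1*u^5 - 0.0700000000000001*u^4 - 1.02*u^3 - 1.26*u^2 + 1.3*u + 0.72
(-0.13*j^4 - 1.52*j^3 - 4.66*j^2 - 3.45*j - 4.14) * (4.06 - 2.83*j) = 0.3679*j^5 + 3.7738*j^4 + 7.0166*j^3 - 9.1561*j^2 - 2.2908*j - 16.8084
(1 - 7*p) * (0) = 0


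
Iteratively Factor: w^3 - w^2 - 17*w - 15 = (w - 5)*(w^2 + 4*w + 3) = (w - 5)*(w + 1)*(w + 3)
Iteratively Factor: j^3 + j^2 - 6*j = (j)*(j^2 + j - 6) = j*(j + 3)*(j - 2)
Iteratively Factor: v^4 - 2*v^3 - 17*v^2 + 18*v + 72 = (v + 3)*(v^3 - 5*v^2 - 2*v + 24) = (v - 3)*(v + 3)*(v^2 - 2*v - 8) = (v - 3)*(v + 2)*(v + 3)*(v - 4)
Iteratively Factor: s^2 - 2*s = (s - 2)*(s)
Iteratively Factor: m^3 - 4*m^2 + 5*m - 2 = (m - 1)*(m^2 - 3*m + 2) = (m - 2)*(m - 1)*(m - 1)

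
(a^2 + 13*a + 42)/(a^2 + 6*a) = (a + 7)/a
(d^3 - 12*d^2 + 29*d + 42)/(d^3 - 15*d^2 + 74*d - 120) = (d^2 - 6*d - 7)/(d^2 - 9*d + 20)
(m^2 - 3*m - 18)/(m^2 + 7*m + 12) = (m - 6)/(m + 4)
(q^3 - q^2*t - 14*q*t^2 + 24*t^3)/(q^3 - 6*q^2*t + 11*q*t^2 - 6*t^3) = (q + 4*t)/(q - t)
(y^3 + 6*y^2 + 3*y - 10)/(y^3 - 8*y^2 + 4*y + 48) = (y^2 + 4*y - 5)/(y^2 - 10*y + 24)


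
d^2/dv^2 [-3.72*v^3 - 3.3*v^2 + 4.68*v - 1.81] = -22.32*v - 6.6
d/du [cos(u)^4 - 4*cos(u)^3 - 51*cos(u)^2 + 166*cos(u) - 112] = 2*(-2*cos(u)^3 + 6*cos(u)^2 + 51*cos(u) - 83)*sin(u)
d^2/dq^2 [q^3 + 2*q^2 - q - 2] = 6*q + 4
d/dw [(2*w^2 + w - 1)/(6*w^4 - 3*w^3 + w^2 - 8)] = (-w*(2*w^2 + w - 1)*(24*w^2 - 9*w + 2) + (4*w + 1)*(6*w^4 - 3*w^3 + w^2 - 8))/(6*w^4 - 3*w^3 + w^2 - 8)^2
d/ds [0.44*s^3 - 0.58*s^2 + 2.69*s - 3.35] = 1.32*s^2 - 1.16*s + 2.69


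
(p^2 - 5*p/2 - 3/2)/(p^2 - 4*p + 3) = (p + 1/2)/(p - 1)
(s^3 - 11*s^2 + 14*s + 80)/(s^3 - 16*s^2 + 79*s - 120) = (s + 2)/(s - 3)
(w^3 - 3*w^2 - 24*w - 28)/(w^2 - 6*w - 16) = (w^2 - 5*w - 14)/(w - 8)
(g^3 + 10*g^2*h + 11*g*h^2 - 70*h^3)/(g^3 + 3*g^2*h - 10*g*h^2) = (g + 7*h)/g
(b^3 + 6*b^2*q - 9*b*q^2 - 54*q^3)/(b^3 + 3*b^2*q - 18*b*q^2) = (b + 3*q)/b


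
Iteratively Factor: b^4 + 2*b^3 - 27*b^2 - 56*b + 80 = (b - 1)*(b^3 + 3*b^2 - 24*b - 80) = (b - 1)*(b + 4)*(b^2 - b - 20) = (b - 1)*(b + 4)^2*(b - 5)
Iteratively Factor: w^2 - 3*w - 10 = (w - 5)*(w + 2)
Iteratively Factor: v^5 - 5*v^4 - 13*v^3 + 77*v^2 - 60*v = (v - 5)*(v^4 - 13*v^2 + 12*v) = (v - 5)*(v - 3)*(v^3 + 3*v^2 - 4*v) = v*(v - 5)*(v - 3)*(v^2 + 3*v - 4) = v*(v - 5)*(v - 3)*(v + 4)*(v - 1)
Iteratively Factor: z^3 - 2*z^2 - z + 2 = (z - 1)*(z^2 - z - 2) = (z - 1)*(z + 1)*(z - 2)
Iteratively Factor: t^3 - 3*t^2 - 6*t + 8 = (t - 4)*(t^2 + t - 2) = (t - 4)*(t - 1)*(t + 2)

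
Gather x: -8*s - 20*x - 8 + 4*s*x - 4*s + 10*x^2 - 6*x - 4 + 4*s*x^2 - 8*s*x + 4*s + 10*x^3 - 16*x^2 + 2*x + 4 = -8*s + 10*x^3 + x^2*(4*s - 6) + x*(-4*s - 24) - 8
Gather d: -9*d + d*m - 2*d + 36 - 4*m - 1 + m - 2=d*(m - 11) - 3*m + 33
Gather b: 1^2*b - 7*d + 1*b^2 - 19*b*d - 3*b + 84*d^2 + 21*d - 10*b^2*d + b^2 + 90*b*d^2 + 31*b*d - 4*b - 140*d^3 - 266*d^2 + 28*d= b^2*(2 - 10*d) + b*(90*d^2 + 12*d - 6) - 140*d^3 - 182*d^2 + 42*d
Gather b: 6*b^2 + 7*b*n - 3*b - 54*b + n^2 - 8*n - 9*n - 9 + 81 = 6*b^2 + b*(7*n - 57) + n^2 - 17*n + 72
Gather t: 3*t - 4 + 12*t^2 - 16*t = 12*t^2 - 13*t - 4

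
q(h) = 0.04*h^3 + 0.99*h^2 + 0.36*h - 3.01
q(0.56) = -2.49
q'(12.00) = 41.40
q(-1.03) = -2.37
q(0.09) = -2.97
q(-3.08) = 4.10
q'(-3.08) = -4.60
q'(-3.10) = -4.62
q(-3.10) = 4.20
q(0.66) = -2.33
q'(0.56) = 1.51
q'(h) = 0.12*h^2 + 1.98*h + 0.36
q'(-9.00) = -7.74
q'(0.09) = 0.54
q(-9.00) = 44.78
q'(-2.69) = -4.10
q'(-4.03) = -5.67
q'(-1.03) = -1.55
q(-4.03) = 9.00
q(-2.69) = 2.41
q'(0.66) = 1.72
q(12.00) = 212.99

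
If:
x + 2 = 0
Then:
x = -2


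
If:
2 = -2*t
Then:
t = -1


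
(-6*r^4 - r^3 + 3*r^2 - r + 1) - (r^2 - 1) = -6*r^4 - r^3 + 2*r^2 - r + 2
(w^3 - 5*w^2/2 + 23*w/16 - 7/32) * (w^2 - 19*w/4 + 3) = w^5 - 29*w^4/4 + 261*w^3/16 - 931*w^2/64 + 685*w/128 - 21/32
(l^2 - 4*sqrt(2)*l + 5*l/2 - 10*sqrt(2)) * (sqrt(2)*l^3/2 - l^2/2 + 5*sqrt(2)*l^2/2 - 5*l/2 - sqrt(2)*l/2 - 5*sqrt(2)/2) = sqrt(2)*l^5/2 - 9*l^4/2 + 15*sqrt(2)*l^4/4 - 135*l^3/4 + 31*sqrt(2)*l^3/4 - 209*l^2/4 + 45*sqrt(2)*l^2/4 + 75*sqrt(2)*l/4 + 30*l + 50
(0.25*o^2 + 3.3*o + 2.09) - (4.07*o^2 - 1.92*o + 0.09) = -3.82*o^2 + 5.22*o + 2.0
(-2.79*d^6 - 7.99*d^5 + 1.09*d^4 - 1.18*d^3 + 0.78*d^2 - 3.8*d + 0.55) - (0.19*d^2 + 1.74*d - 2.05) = -2.79*d^6 - 7.99*d^5 + 1.09*d^4 - 1.18*d^3 + 0.59*d^2 - 5.54*d + 2.6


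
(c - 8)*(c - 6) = c^2 - 14*c + 48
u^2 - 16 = (u - 4)*(u + 4)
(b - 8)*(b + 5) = b^2 - 3*b - 40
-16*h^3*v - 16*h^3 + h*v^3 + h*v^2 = (-4*h + v)*(4*h + v)*(h*v + h)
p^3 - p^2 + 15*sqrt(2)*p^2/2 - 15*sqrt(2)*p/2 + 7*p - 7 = (p - 1)*(p + sqrt(2)/2)*(p + 7*sqrt(2))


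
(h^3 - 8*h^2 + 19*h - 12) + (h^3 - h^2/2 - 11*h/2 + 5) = 2*h^3 - 17*h^2/2 + 27*h/2 - 7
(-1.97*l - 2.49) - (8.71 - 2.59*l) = 0.62*l - 11.2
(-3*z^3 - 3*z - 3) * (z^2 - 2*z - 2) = -3*z^5 + 6*z^4 + 3*z^3 + 3*z^2 + 12*z + 6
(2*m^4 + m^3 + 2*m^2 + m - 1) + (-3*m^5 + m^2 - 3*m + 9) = -3*m^5 + 2*m^4 + m^3 + 3*m^2 - 2*m + 8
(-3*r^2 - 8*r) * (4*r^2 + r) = -12*r^4 - 35*r^3 - 8*r^2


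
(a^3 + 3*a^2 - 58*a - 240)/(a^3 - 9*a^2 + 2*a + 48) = (a^2 + 11*a + 30)/(a^2 - a - 6)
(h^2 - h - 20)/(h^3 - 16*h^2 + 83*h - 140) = (h + 4)/(h^2 - 11*h + 28)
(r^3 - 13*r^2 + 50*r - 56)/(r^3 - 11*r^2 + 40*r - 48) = (r^2 - 9*r + 14)/(r^2 - 7*r + 12)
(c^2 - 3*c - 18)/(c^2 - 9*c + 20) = (c^2 - 3*c - 18)/(c^2 - 9*c + 20)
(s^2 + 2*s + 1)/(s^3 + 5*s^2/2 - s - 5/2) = 2*(s + 1)/(2*s^2 + 3*s - 5)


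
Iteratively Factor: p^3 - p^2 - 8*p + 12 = (p - 2)*(p^2 + p - 6) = (p - 2)^2*(p + 3)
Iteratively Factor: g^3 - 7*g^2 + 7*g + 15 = (g - 3)*(g^2 - 4*g - 5) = (g - 3)*(g + 1)*(g - 5)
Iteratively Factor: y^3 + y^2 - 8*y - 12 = (y + 2)*(y^2 - y - 6) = (y - 3)*(y + 2)*(y + 2)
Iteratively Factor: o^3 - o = (o + 1)*(o^2 - o) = o*(o + 1)*(o - 1)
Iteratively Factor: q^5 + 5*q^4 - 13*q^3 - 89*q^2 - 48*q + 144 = (q + 4)*(q^4 + q^3 - 17*q^2 - 21*q + 36) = (q - 4)*(q + 4)*(q^3 + 5*q^2 + 3*q - 9) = (q - 4)*(q + 3)*(q + 4)*(q^2 + 2*q - 3) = (q - 4)*(q + 3)^2*(q + 4)*(q - 1)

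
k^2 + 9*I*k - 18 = (k + 3*I)*(k + 6*I)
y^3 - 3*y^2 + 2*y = y*(y - 2)*(y - 1)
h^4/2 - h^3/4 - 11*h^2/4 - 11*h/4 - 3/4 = (h/2 + 1/2)*(h - 3)*(h + 1/2)*(h + 1)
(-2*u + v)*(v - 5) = -2*u*v + 10*u + v^2 - 5*v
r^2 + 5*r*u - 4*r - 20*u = (r - 4)*(r + 5*u)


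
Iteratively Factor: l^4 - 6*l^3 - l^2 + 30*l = (l + 2)*(l^3 - 8*l^2 + 15*l) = (l - 5)*(l + 2)*(l^2 - 3*l) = (l - 5)*(l - 3)*(l + 2)*(l)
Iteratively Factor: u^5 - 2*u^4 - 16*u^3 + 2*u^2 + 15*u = (u - 5)*(u^4 + 3*u^3 - u^2 - 3*u) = (u - 5)*(u - 1)*(u^3 + 4*u^2 + 3*u) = u*(u - 5)*(u - 1)*(u^2 + 4*u + 3) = u*(u - 5)*(u - 1)*(u + 3)*(u + 1)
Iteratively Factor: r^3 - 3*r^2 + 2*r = (r)*(r^2 - 3*r + 2) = r*(r - 2)*(r - 1)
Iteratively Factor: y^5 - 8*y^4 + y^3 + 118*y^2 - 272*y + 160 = (y + 4)*(y^4 - 12*y^3 + 49*y^2 - 78*y + 40) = (y - 5)*(y + 4)*(y^3 - 7*y^2 + 14*y - 8) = (y - 5)*(y - 4)*(y + 4)*(y^2 - 3*y + 2) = (y - 5)*(y - 4)*(y - 1)*(y + 4)*(y - 2)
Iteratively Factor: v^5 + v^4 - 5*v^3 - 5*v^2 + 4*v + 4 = (v - 1)*(v^4 + 2*v^3 - 3*v^2 - 8*v - 4) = (v - 1)*(v + 1)*(v^3 + v^2 - 4*v - 4) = (v - 1)*(v + 1)^2*(v^2 - 4) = (v - 2)*(v - 1)*(v + 1)^2*(v + 2)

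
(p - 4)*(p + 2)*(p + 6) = p^3 + 4*p^2 - 20*p - 48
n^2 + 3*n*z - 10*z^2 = (n - 2*z)*(n + 5*z)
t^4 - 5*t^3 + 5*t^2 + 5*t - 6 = (t - 3)*(t - 2)*(t - 1)*(t + 1)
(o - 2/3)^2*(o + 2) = o^3 + 2*o^2/3 - 20*o/9 + 8/9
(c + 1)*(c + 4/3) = c^2 + 7*c/3 + 4/3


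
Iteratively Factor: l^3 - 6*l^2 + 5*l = (l - 1)*(l^2 - 5*l) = (l - 5)*(l - 1)*(l)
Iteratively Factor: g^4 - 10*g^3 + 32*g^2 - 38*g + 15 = (g - 1)*(g^3 - 9*g^2 + 23*g - 15) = (g - 1)^2*(g^2 - 8*g + 15) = (g - 5)*(g - 1)^2*(g - 3)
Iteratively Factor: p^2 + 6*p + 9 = (p + 3)*(p + 3)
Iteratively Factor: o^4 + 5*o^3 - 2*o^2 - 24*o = (o + 4)*(o^3 + o^2 - 6*o) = (o - 2)*(o + 4)*(o^2 + 3*o) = (o - 2)*(o + 3)*(o + 4)*(o)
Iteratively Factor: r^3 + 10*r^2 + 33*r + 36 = (r + 3)*(r^2 + 7*r + 12) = (r + 3)^2*(r + 4)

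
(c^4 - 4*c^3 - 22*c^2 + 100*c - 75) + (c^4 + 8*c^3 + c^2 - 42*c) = 2*c^4 + 4*c^3 - 21*c^2 + 58*c - 75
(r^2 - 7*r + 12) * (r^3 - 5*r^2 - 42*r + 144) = r^5 - 12*r^4 + 5*r^3 + 378*r^2 - 1512*r + 1728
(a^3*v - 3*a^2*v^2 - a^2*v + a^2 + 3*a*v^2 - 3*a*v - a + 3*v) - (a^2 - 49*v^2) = a^3*v - 3*a^2*v^2 - a^2*v + 3*a*v^2 - 3*a*v - a + 49*v^2 + 3*v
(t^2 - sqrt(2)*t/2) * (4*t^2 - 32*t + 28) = 4*t^4 - 32*t^3 - 2*sqrt(2)*t^3 + 16*sqrt(2)*t^2 + 28*t^2 - 14*sqrt(2)*t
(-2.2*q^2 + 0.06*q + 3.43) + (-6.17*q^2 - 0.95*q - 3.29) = -8.37*q^2 - 0.89*q + 0.14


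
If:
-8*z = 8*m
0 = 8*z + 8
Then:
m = 1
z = -1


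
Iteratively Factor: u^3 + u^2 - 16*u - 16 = (u + 4)*(u^2 - 3*u - 4) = (u + 1)*(u + 4)*(u - 4)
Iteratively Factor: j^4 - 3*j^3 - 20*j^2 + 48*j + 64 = (j - 4)*(j^3 + j^2 - 16*j - 16) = (j - 4)*(j + 4)*(j^2 - 3*j - 4) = (j - 4)*(j + 1)*(j + 4)*(j - 4)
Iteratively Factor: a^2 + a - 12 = (a + 4)*(a - 3)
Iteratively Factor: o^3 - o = (o - 1)*(o^2 + o) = (o - 1)*(o + 1)*(o)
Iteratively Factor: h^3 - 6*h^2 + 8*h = (h)*(h^2 - 6*h + 8) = h*(h - 4)*(h - 2)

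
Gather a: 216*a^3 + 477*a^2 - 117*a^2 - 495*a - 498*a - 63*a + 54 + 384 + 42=216*a^3 + 360*a^2 - 1056*a + 480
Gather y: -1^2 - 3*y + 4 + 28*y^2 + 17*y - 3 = 28*y^2 + 14*y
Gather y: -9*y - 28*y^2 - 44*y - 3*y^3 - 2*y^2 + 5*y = -3*y^3 - 30*y^2 - 48*y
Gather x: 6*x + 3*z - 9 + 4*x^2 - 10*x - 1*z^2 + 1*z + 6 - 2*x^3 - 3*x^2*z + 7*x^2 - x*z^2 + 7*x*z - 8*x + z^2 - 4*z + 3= -2*x^3 + x^2*(11 - 3*z) + x*(-z^2 + 7*z - 12)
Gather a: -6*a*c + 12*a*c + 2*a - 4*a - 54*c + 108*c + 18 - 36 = a*(6*c - 2) + 54*c - 18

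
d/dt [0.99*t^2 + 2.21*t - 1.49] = 1.98*t + 2.21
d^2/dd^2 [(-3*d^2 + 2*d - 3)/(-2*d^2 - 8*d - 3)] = 2*(-56*d^3 - 18*d^2 + 180*d + 249)/(8*d^6 + 96*d^5 + 420*d^4 + 800*d^3 + 630*d^2 + 216*d + 27)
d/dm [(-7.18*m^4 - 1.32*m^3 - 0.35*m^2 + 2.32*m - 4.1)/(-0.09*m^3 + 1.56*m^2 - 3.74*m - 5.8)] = (0.6462*m^6 - 22.4016*m^5 + 78.4689*m^4 + 176.8672*m^3 + 19.5508*m^2 + 16.852*m - 28.79)/(0.0081*m^6 - 0.2808*m^5 + 3.1068*m^4 - 10.6248*m^3 - 4.1084*m^2 + 43.384*m + 33.64)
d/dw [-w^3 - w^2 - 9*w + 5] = -3*w^2 - 2*w - 9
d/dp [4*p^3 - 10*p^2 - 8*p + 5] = 12*p^2 - 20*p - 8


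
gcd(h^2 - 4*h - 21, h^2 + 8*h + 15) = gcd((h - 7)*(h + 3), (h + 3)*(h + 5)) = h + 3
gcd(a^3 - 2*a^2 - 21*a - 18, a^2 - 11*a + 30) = a - 6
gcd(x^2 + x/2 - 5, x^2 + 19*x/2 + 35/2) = x + 5/2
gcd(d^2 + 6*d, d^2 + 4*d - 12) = d + 6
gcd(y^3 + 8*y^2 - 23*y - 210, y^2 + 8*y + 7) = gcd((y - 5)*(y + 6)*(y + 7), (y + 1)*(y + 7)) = y + 7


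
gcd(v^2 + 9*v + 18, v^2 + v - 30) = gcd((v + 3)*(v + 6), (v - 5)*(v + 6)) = v + 6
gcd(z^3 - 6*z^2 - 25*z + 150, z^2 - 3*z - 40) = z + 5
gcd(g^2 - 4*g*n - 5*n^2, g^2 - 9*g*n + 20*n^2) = g - 5*n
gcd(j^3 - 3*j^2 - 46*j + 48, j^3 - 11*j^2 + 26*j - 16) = j^2 - 9*j + 8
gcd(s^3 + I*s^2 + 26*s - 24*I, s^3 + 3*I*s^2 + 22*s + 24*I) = s^2 + 2*I*s + 24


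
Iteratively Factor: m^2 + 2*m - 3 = (m + 3)*(m - 1)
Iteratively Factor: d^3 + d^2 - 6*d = (d - 2)*(d^2 + 3*d) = d*(d - 2)*(d + 3)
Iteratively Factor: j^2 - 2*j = (j)*(j - 2)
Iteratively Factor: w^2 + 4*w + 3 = (w + 3)*(w + 1)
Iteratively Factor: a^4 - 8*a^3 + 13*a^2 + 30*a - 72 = (a - 3)*(a^3 - 5*a^2 - 2*a + 24) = (a - 3)^2*(a^2 - 2*a - 8) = (a - 3)^2*(a + 2)*(a - 4)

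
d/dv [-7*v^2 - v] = -14*v - 1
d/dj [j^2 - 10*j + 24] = 2*j - 10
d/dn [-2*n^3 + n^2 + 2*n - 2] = -6*n^2 + 2*n + 2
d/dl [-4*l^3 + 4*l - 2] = 4 - 12*l^2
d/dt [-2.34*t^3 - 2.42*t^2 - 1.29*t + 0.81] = -7.02*t^2 - 4.84*t - 1.29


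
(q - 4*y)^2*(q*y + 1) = q^3*y - 8*q^2*y^2 + q^2 + 16*q*y^3 - 8*q*y + 16*y^2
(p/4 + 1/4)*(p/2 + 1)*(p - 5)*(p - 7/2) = p^4/8 - 11*p^3/16 - 3*p^2/4 + 71*p/16 + 35/8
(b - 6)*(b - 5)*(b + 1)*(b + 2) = b^4 - 8*b^3 - b^2 + 68*b + 60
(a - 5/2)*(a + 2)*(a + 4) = a^3 + 7*a^2/2 - 7*a - 20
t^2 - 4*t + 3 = (t - 3)*(t - 1)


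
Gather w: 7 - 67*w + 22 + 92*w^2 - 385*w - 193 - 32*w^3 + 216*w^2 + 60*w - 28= -32*w^3 + 308*w^2 - 392*w - 192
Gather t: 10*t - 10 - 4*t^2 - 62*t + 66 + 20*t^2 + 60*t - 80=16*t^2 + 8*t - 24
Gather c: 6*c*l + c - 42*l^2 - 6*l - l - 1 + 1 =c*(6*l + 1) - 42*l^2 - 7*l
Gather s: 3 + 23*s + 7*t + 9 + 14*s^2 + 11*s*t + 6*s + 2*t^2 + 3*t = 14*s^2 + s*(11*t + 29) + 2*t^2 + 10*t + 12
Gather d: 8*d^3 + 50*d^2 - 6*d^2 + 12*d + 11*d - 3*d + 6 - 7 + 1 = 8*d^3 + 44*d^2 + 20*d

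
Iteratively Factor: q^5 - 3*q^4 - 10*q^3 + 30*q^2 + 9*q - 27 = (q - 1)*(q^4 - 2*q^3 - 12*q^2 + 18*q + 27) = (q - 3)*(q - 1)*(q^3 + q^2 - 9*q - 9) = (q - 3)*(q - 1)*(q + 1)*(q^2 - 9) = (q - 3)*(q - 1)*(q + 1)*(q + 3)*(q - 3)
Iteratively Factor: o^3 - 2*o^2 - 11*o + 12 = (o + 3)*(o^2 - 5*o + 4) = (o - 1)*(o + 3)*(o - 4)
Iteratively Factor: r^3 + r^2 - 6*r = (r)*(r^2 + r - 6) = r*(r + 3)*(r - 2)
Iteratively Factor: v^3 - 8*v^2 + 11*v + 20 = (v + 1)*(v^2 - 9*v + 20) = (v - 4)*(v + 1)*(v - 5)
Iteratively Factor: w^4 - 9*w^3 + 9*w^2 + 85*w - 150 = (w - 5)*(w^3 - 4*w^2 - 11*w + 30) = (w - 5)^2*(w^2 + w - 6) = (w - 5)^2*(w - 2)*(w + 3)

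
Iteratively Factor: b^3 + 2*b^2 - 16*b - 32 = (b + 4)*(b^2 - 2*b - 8) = (b - 4)*(b + 4)*(b + 2)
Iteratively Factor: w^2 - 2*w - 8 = (w + 2)*(w - 4)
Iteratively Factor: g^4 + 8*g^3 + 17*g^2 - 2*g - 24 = (g + 3)*(g^3 + 5*g^2 + 2*g - 8) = (g + 2)*(g + 3)*(g^2 + 3*g - 4) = (g + 2)*(g + 3)*(g + 4)*(g - 1)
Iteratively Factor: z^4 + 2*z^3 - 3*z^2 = (z - 1)*(z^3 + 3*z^2) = z*(z - 1)*(z^2 + 3*z) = z^2*(z - 1)*(z + 3)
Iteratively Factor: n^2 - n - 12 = (n + 3)*(n - 4)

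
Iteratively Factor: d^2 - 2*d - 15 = (d + 3)*(d - 5)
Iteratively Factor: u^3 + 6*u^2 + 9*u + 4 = (u + 1)*(u^2 + 5*u + 4) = (u + 1)^2*(u + 4)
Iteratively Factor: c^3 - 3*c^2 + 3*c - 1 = (c - 1)*(c^2 - 2*c + 1) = (c - 1)^2*(c - 1)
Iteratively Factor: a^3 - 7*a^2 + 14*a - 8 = (a - 1)*(a^2 - 6*a + 8) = (a - 2)*(a - 1)*(a - 4)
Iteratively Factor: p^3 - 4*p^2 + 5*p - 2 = (p - 1)*(p^2 - 3*p + 2) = (p - 2)*(p - 1)*(p - 1)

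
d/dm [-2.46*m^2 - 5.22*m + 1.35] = -4.92*m - 5.22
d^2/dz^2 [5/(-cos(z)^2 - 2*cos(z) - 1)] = 10*(-cos(z) + cos(2*z) - 2)/(cos(z) + 1)^4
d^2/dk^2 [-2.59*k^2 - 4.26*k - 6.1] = -5.18000000000000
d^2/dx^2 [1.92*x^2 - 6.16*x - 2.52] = 3.84000000000000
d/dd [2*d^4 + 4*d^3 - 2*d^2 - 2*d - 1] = 8*d^3 + 12*d^2 - 4*d - 2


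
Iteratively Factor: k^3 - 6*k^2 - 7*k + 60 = (k - 4)*(k^2 - 2*k - 15) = (k - 5)*(k - 4)*(k + 3)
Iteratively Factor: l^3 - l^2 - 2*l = (l + 1)*(l^2 - 2*l) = l*(l + 1)*(l - 2)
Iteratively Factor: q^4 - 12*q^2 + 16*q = (q - 2)*(q^3 + 2*q^2 - 8*q) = q*(q - 2)*(q^2 + 2*q - 8) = q*(q - 2)*(q + 4)*(q - 2)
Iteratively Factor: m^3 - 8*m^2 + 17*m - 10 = (m - 2)*(m^2 - 6*m + 5) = (m - 2)*(m - 1)*(m - 5)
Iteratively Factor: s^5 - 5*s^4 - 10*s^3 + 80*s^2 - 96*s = (s + 4)*(s^4 - 9*s^3 + 26*s^2 - 24*s) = (s - 2)*(s + 4)*(s^3 - 7*s^2 + 12*s) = (s - 3)*(s - 2)*(s + 4)*(s^2 - 4*s) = (s - 4)*(s - 3)*(s - 2)*(s + 4)*(s)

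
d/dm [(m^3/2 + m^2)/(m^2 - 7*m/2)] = 2*(m^2 - 7*m - 7)/(4*m^2 - 28*m + 49)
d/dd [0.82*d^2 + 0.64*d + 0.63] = 1.64*d + 0.64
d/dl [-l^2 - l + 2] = -2*l - 1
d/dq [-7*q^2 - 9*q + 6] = -14*q - 9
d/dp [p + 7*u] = 1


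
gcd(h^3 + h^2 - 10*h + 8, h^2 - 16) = h + 4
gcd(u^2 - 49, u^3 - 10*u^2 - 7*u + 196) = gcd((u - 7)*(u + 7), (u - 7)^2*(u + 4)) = u - 7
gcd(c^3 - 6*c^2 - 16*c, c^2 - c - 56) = c - 8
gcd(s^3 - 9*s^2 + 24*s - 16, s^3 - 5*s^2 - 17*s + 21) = s - 1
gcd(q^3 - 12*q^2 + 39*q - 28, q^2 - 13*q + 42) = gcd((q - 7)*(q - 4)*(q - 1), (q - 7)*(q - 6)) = q - 7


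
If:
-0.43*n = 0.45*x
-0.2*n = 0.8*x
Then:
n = 0.00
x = 0.00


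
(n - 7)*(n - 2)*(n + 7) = n^3 - 2*n^2 - 49*n + 98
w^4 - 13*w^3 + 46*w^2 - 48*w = w*(w - 8)*(w - 3)*(w - 2)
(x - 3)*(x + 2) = x^2 - x - 6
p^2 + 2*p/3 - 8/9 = (p - 2/3)*(p + 4/3)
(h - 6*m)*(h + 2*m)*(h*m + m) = h^3*m - 4*h^2*m^2 + h^2*m - 12*h*m^3 - 4*h*m^2 - 12*m^3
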